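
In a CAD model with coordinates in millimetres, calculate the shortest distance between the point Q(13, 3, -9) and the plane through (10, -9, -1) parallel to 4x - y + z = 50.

4√2/3

Parallel planes share the normal n = (4, -1, 1); since (10, -9, -1) lies on the plane, its equation is 4x - y + z = 48.
Then n·(13, 3, -9) - 48 = -8.
|n| = √(16 + 1 + 1) = 3√2, so the distance is |-8|/(3√2) = 4√2/3.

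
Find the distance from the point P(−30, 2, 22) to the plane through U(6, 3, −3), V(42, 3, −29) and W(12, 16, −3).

UV = (36, 0, −26) and UW = (6, 13, 0), so a normal is n = UV × UW = (338, −156, 468).
Then n·(−30, 2, 22) − 156 = −312.
|n| = √(114244 + 24336 + 219024) = 598, so the distance is |-312|/598 = 12/23.

12/23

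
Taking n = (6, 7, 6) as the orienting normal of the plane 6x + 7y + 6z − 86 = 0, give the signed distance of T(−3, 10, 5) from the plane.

-4/11

n·T − 86 = -4.
|n| = 11, so the signed distance is -4/11.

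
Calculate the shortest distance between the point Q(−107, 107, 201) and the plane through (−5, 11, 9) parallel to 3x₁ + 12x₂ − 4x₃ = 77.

6

Parallel planes share the normal n = (3, 12, −4); since (−5, 11, 9) lies on the plane, its equation is 3x₁ + 12x₂ − 4x₃ = 81.
n = (3, 12, −4); n·P − 81 = 78; |n| = 13; distance = 78/13 = 6.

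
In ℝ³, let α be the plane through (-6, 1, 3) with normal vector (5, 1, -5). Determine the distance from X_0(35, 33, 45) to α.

9√51/17

The plane has equation n·(r − (-6, 1, 3)) = 0, i.e. n·r = -44.
Then n·(35, 33, 45) - (-44) = 27.
|n| = √(25 + 1 + 25) = √51, so the distance is |27|/√51 = 27/√51.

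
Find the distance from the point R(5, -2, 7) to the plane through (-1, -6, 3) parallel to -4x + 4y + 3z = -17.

4√41/41

Parallel planes share the normal n = (-4, 4, 3); since (-1, -6, 3) lies on the plane, its equation is -4x + 4y + 3z = -11.
d = |(-4)·5 + 4·(-2) + 3·7 − (-11)| / √(16 + 16 + 9) = |4| / √41 = 4/√41.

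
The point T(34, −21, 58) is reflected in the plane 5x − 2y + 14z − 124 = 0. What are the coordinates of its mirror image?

n = (5, −2, 14), |n|² = 225, n·T − 124 = 900, so t = 900/225 = 4.
Foot F = T − 4·n = (14, −13, 2); the reflection is 2F − T = (−6, −5, −54).

(-6, -5, -54)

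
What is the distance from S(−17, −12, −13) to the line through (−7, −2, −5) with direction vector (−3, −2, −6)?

Direction vector d = (−3, −2, −6).
AP = (−10, −10, −8); AP·d = 98, |AP|² = 264, |d|² = 49.
distance² = |AP|² − (AP·d)²/|d|² = 264 − 9604/49 = 68, so the distance is 2√17.

2√17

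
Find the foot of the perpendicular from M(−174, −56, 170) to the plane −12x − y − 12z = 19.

(-2898/17, -947/17, 2950/17)

n = (−12, −1, −12), |n|² = 289, and n·M − 19 = 85.
t = 85/289 = 5/17, so the foot is M − t·n = (−174, −56, 170) − (5/17)·(−12, −1, −12) = (−2898/17, −947/17, 2950/17).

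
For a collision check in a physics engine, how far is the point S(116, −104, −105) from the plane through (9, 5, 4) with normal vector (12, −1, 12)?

The plane has equation n·(r − (9, 5, 4)) = 0, i.e. n·r = 151.
Then n·(116, −104, −105) − 151 = 85.
|n| = √(144 + 1 + 144) = 17, so the distance is |85|/17 = 5.

5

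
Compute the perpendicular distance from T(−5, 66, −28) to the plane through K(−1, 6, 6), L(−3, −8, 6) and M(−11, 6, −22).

2/5

KL = (−2, −14, 0) and KM = (−10, 0, −28), so a normal is n = KL × KM = (392, −56, −140).
Then n·(−5, 66, −28) − (−1568) = −168.
|n| = √(153664 + 3136 + 19600) = 420, so the distance is |-168|/420 = 2/5.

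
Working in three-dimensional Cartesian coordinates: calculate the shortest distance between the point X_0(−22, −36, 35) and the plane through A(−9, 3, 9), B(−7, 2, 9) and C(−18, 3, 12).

AB = (2, −1, 0) and AC = (−9, 0, 3), so a normal is n = AB × AC = (−3, −6, −9).
n = (−3, −6, −9); n·P − (-72) = 39; |n| = 3√14; distance = 39/(3√14) = 13/√14.

13/√14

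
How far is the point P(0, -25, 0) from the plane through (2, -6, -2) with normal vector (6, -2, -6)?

7√19/19

The plane has equation n·(r − (2, -6, -2)) = 0, i.e. n·r = 36.
n = (6, -2, -6); n·P − 36 = 14; |n| = 2√19; distance = 14/(2√19) = 7√19/19.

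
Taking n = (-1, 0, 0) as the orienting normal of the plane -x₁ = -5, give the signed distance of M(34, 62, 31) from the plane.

-29

n·M − (-5) = -29.
|n| = 1, so the signed distance is -29/1 = -29.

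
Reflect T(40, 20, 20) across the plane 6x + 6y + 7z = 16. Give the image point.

(-8, -28, -36)

n = (6, 6, 7), |n|² = 121, n·T − 16 = 484, so t = 484/121 = 4.
Foot F = T − 4·n = (16, −4, −8); the reflection is 2F − T = (−8, −28, −36).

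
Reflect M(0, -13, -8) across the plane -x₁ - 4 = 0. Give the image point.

With n = (-1, 0, 0), the signed offset is (n·M − 4)/|n|² = -4/1 = -4.
M' = M − 2t·n = (0, -13, -8) − (-8)·(-1, 0, 0) = (-8, -13, -8).

(-8, -13, -8)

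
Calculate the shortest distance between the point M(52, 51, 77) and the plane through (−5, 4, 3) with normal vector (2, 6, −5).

The plane has equation n·(r − (−5, 4, 3)) = 0, i.e. n·r = -1.
n = (2, 6, −5); n·P − (-1) = 26; |n| = √65; distance = 26/√65 = 2√65/5.

26/√65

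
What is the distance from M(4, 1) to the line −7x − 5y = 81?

d = |(-7)·4 + (-5)·1 − 81| / √(49 + 25) = |-114|/√74 = 57√74/37.

57√74/37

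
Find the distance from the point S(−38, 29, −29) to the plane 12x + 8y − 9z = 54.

1

n = (12, 8, −9); n·P − 54 = -17; |n| = 17; distance = 17/17 = 1.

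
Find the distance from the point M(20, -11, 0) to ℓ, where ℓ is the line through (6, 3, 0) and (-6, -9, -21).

A direction vector is d = (-12, -12, -21).
AP = (14, -14, 0); AP·d = 0, |AP|² = 392, |d|² = 729.
distance² = |AP|² − (AP·d)²/|d|² = 392 − 0/729 = 392, so the distance is 14√2.

14√2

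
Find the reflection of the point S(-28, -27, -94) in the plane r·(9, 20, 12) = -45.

(26, 93, -22)

With n = (9, 20, 12), the signed offset is (n·S − (-45))/|n|² = -1875/625 = -3.
S' = S − 2t·n = (-28, -27, -94) − (-6)·(9, 20, 12) = (26, 93, -22).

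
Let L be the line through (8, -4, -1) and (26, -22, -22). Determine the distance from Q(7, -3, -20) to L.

A direction vector is d = (18, -18, -21).
AP = (-1, 1, -19); AP·d = 363, |AP|² = 363, |d|² = 1089.
distance² = |AP|² − (AP·d)²/|d|² = 363 − 131769/1089 = 242, so the distance is 11√2.

11√2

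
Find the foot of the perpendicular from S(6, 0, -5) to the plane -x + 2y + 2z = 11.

(3, 6, 1)

The perpendicular from S has direction n = (-1, 2, 2): r = (6, 0, -5) + μ(-1, 2, 2).
Substitute into the plane: n·(S + μn) = 11 gives -16 + 9μ = 11, so μ = 3.
Foot = (6, 0, -5) + 3·(-1, 2, 2) = (3, 6, 1).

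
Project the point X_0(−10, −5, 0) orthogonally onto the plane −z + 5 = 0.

The perpendicular from X_0 has direction n = (0, 0, −1): r = (−10, −5, 0) + μ(0, 0, −1).
Substitute into the plane: n·(X_0 + μn) = -5 gives 0 + 1μ = -5, so μ = -5.
Foot = (−10, −5, 0) + (-5)·(0, 0, −1) = (−10, −5, 5).

(-10, -5, 5)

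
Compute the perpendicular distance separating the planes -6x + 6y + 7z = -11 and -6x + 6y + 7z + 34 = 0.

Both planes have normal n = (-6, 6, 7), |n| = 11. Any point on the first plane is at distance |(-34) − (-11)|/|n| = 23/11 from the second.

23/11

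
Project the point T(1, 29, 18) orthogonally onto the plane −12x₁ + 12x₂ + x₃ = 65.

n = (−12, 12, 1), |n|² = 289, and n·T − 65 = 289.
t = 289/289 = 1, so the foot is T − t·n = (1, 29, 18) − 1·(−12, 12, 1) = (13, 17, 17).

(13, 17, 17)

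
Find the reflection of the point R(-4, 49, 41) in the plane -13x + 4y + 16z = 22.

n = (-13, 4, 16), |n|² = 441, n·R − 22 = 882, so t = 882/441 = 2.
Foot F = R − 2·n = (22, 41, 9); the reflection is 2F − R = (48, 33, -23).

(48, 33, -23)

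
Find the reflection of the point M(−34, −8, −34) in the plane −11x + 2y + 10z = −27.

n = (−11, 2, 10), |n|² = 225, n·M − (-27) = 45, so t = 45/225 = 1/5.
Foot F = M − (1/5)·n = (−159/5, −42/5, −36); the reflection is 2F − M = (−148/5, −44/5, −38).

(-148/5, -44/5, -38)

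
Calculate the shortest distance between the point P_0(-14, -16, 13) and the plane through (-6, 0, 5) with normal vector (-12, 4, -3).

The plane has equation n·(r − (-6, 0, 5)) = 0, i.e. n·r = 57.
Then n·(-14, -16, 13) - 57 = 8.
|n| = √(144 + 16 + 9) = 13, so the distance is |8|/13 = 8/13.

8/13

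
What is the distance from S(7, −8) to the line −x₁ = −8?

The normal to the line is n = (−1, 0) with |n| = 1.
|n·S − (-8)| = |-7 − (-8)| = 1, so the distance is 1/1 = 1.

1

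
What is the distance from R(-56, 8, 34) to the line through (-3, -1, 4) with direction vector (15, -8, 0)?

√1189

Direction vector d = (15, -8, 0).
AP = (-53, 9, 30), and AP × d = (240, 450, 289).
|AP × d|² = 343621 and |d|² = 289, so the distance is √(343621/289) = √1189.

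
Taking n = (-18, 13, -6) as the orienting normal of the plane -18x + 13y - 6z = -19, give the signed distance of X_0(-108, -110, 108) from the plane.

-5

n·X_0 − (-19) = -115.
|n| = 23, so the signed distance is -115/23 = -5.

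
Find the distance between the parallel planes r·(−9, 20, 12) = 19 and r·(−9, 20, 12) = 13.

6/25

With common normal n = (−9, 20, 12) (|n| = 25), the distance is |19 − 13|/|n| = 6/25.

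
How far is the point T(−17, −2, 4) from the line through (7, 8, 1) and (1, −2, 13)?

A direction vector is d = (−6, −10, 12).
AP = (−24, −10, 3); AP·d = 280, |AP|² = 685, |d|² = 280.
distance² = |AP|² − (AP·d)²/|d|² = 685 − 78400/280 = 405, so the distance is 9√5.

9√5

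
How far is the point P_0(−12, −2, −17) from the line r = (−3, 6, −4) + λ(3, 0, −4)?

17

Direction vector d = (3, 0, −4).
AP = (−9, −8, −13); AP·d = 25, |AP|² = 314, |d|² = 25.
distance² = |AP|² − (AP·d)²/|d|² = 314 − 625/25 = 289, so the distance is 17.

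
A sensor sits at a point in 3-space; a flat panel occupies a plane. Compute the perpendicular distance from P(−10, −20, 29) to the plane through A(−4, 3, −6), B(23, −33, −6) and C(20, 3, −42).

1/17

AB = (27, −36, 0) and AC = (24, 0, −36), so a normal is n = AB × AC = (1296, 972, 864).
Then n·(−10, −20, 29) − (−7452) = 108.
|n| = √(1679616 + 944784 + 746496) = 1836, so the distance is |108|/1836 = 1/17.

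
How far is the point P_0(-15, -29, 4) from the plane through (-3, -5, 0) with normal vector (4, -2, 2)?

The plane has equation n·(r − (-3, -5, 0)) = 0, i.e. n·r = -2.
Then n·(-15, -29, 4) - (-2) = 8.
|n| = √(16 + 4 + 4) = 2√6, so the distance is |8|/(2√6) = 4/√6.

4/√6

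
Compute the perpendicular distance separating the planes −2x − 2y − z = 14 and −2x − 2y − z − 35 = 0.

7

Both planes have normal n = (−2, −2, −1), |n| = 3. Any point on the first plane is at distance |35 − 14|/|n| = 21/3 = 7 from the second.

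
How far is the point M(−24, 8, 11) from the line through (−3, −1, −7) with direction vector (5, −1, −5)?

√30

Direction vector d = (5, −1, −5).
AP = (−21, 9, 18); AP·d = -204, |AP|² = 846, |d|² = 51.
distance² = |AP|² − (AP·d)²/|d|² = 846 − 41616/51 = 30, so the distance is √30.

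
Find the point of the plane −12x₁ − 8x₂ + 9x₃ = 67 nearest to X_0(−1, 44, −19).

(-25, 28, -1)

n = (−12, −8, 9), |n|² = 289, and n·X_0 − 67 = -578.
t = -578/289 = -2, so the foot is X_0 − t·n = (−1, 44, −19) − (-2)·(−12, −8, 9) = (−25, 28, −1).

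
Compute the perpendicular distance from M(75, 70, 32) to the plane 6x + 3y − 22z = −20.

24/23

Normal vector n = (6, 3, −22), and n·(75, 70, 32) − (−20) = −24.
|n| = √(36 + 9 + 484) = 23, so the distance is |-24|/23 = 24/23.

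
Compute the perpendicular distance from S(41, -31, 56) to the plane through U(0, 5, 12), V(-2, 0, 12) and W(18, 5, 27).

UV = (-2, -5, 0) and UW = (18, 0, 15), so a normal is n = UV × UW = (-75, 30, 90).
n = (-75, 30, 90); n·P − 1230 = -195; |n| = 15√65; distance = 195/(15√65) = √65/5.

√65/5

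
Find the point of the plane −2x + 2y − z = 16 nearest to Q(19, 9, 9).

(9, 19, 4)

The perpendicular from Q has direction n = (−2, 2, −1): r = (19, 9, 9) + λ(−2, 2, −1).
Substitute into the plane: n·(Q + λn) = 16 gives -29 + 9λ = 16, so λ = 5.
Foot = (19, 9, 9) + 5·(−2, 2, −1) = (9, 19, 4).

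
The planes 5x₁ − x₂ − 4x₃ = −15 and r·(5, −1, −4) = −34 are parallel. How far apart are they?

With common normal n = (5, −1, −4) (|n| = √42), the distance is |(-15) − (-34)|/|n| = 19/√42.

19√42/42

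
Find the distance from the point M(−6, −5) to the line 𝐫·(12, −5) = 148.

15

d = |12·(-6) + (-5)·(-5) − 148| / √(144 + 25) = |-195|/13 = 15.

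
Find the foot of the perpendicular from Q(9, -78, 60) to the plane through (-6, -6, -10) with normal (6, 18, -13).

The perpendicular from Q has direction n = (6, 18, -13): r = (9, -78, 60) + λ(6, 18, -13).
Substitute into the plane: n·(Q + λn) = -14 gives -2130 + 529λ = -14, so λ = 4.
Foot = (9, -78, 60) + 4·(6, 18, -13) = (33, -6, 8).

(33, -6, 8)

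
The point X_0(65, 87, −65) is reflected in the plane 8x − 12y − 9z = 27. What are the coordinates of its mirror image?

(1073/17, 1527/17, -1069/17)

n = (8, −12, −9), |n|² = 289, n·X_0 − 27 = 34, so t = 34/289 = 2/17.
Foot F = X_0 − (2/17)·n = (1089/17, 1503/17, −1087/17); the reflection is 2F − X_0 = (1073/17, 1527/17, −1069/17).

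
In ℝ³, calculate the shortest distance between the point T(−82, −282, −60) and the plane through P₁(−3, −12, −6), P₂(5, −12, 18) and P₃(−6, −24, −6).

6

P₁P₂ = (8, 0, 24) and P₁P₃ = (−3, −12, 0), so a normal is n = P₁P₂ × P₁P₃ = (288, −72, −96).
Then n·(−82, −282, −60) − 576 = 1872.
|n| = √(82944 + 5184 + 9216) = 312, so the distance is |1872|/312 = 6.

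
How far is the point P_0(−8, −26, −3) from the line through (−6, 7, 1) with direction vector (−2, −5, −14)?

Direction vector d = (−2, −5, −14).
AP = (−2, −33, −4); AP·d = 225, |AP|² = 1109, |d|² = 225.
distance² = |AP|² − (AP·d)²/|d|² = 1109 − 50625/225 = 884, so the distance is 2√221.

2√221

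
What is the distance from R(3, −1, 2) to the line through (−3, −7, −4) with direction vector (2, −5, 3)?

6√3

Direction vector d = (2, −5, 3).
AP = (6, 6, 6); AP·d = 0, |AP|² = 108, |d|² = 38.
distance² = |AP|² − (AP·d)²/|d|² = 108 − 0/38 = 108, so the distance is 6√3.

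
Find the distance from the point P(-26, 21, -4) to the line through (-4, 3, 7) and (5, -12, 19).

A direction vector is d = (9, -15, 12).
AP = (-22, 18, -11), and AP × d = (51, 165, 168).
|AP × d|² = 58050 and |d|² = 450, so the distance is √(58050/450) = √129.

√129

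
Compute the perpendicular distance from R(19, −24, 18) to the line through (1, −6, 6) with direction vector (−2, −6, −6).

Direction vector d = (−2, −6, −6).
AP = (18, −18, 12), and AP × d = (180, 84, −144).
|AP × d|² = 60192 and |d|² = 76, so the distance is √(60192/76) = √792 = 6√22.

6√22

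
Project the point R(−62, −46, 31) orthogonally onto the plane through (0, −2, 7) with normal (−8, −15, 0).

The perpendicular from R has direction n = (−8, −15, 0): r = (−62, −46, 31) + λ(−8, −15, 0).
Substitute into the plane: n·(R + λn) = 30 gives 1186 + 289λ = 30, so λ = -4.
Foot = (−62, −46, 31) + (-4)·(−8, −15, 0) = (−30, 14, 31).

(-30, 14, 31)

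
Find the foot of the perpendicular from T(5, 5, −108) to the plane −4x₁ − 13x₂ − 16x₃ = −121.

(21, 57, -44)

n = (−4, −13, −16), |n|² = 441, and n·T − (-121) = 1764.
t = 1764/441 = 4, so the foot is T − t·n = (5, 5, −108) − 4·(−4, −13, −16) = (21, 57, −44).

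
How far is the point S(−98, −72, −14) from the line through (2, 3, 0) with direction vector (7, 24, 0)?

Direction vector d = (7, 24, 0).
AP = (−100, −75, −14), and AP × d = (336, −98, −1875).
|AP × d|² = 3638125 and |d|² = 625, so the distance is √(3638125/625) = √5821.

√5821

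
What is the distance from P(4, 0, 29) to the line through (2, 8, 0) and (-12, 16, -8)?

3√65

A direction vector is d = (-14, 8, -8).
AP = (2, -8, 29); AP·d = -324, |AP|² = 909, |d|² = 324.
distance² = |AP|² − (AP·d)²/|d|² = 909 − 104976/324 = 585, so the distance is 3√65.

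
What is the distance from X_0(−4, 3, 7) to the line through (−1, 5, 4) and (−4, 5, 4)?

A direction vector is d = (−3, 0, 0).
AP = (−3, −2, 3), and AP × d = (0, −9, −6).
|AP × d|² = 117 and |d|² = 9, so the distance is √(117/9) = √13.

√13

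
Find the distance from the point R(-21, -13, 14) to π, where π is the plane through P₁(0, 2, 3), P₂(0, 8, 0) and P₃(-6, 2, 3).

7/√5

P₁P₂ = (0, 6, -3) and P₁P₃ = (-6, 0, 0), so a normal is n = P₁P₂ × P₁P₃ = (0, 18, 36).
Then n·(-21, -13, 14) - 144 = 126.
|n| = √(0 + 324 + 1296) = 18√5, so the distance is |126|/(18√5) = 7/√5.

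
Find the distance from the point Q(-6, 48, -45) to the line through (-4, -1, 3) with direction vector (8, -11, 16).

Direction vector d = (8, -11, 16).
AP = (-2, 49, -48), and AP × d = (256, -352, -370).
|AP × d|² = 326340 and |d|² = 441, so the distance is √(326340/441) = √740 = 2√185.

2√185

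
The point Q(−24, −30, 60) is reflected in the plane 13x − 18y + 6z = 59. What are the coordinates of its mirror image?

With n = (13, −18, 6), the signed offset is (n·Q − 59)/|n|² = 529/529 = 1.
Q' = Q − 2t·n = (−24, −30, 60) − 2·(13, −18, 6) = (−50, 6, 48).

(-50, 6, 48)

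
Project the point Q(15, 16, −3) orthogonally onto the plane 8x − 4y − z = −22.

(7, 20, -2)

n = (8, −4, −1), |n|² = 81, and n·Q − (-22) = 81.
t = 81/81 = 1, so the foot is Q − t·n = (15, 16, −3) − 1·(8, −4, −1) = (7, 20, −2).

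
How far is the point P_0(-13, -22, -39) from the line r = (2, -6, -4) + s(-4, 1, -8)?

Direction vector d = (-4, 1, -8).
AP = (-15, -16, -35), and AP × d = (163, 20, -79).
|AP × d|² = 33210 and |d|² = 81, so the distance is √(33210/81) = √410.

√410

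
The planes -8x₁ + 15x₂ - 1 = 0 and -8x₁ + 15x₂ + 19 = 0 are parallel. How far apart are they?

20/17

With common normal n = (-8, 15, 0) (|n| = 17), the distance is |1 − (-19)|/|n| = 20/17.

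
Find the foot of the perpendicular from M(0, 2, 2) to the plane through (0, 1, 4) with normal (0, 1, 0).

The perpendicular from M has direction n = (0, 1, 0): r = (0, 2, 2) + μ(0, 1, 0).
Substitute into the plane: n·(M + μn) = 1 gives 2 + 1μ = 1, so μ = -1.
Foot = (0, 2, 2) + (-1)·(0, 1, 0) = (0, 1, 2).

(0, 1, 2)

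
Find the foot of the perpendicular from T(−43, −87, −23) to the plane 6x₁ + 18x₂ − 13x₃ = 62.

The perpendicular from T has direction n = (6, 18, −13): r = (−43, −87, −23) + μ(6, 18, −13).
Substitute into the plane: n·(T + μn) = 62 gives -1525 + 529μ = 62, so μ = 3.
Foot = (−43, −87, −23) + 3·(6, 18, −13) = (−25, −33, −62).

(-25, -33, -62)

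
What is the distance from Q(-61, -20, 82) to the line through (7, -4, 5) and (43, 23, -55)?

A direction vector is d = (36, 27, -60).
AP = (-68, -16, 77), and AP × d = (-1119, -1308, -1260).
|AP × d|² = 4550625 and |d|² = 5625, so the distance is √(4550625/5625) = √809.

√809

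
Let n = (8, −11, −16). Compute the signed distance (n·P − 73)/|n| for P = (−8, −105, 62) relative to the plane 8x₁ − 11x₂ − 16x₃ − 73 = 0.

26/21

n·P − 73 = 26.
|n| = 21, so the signed distance is 26/21.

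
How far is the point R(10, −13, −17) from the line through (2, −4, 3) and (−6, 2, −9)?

A direction vector is d = (−8, 6, −12).
AP = (8, −9, −20), and AP × d = (228, 256, −24).
|AP × d|² = 118096 and |d|² = 244, so the distance is √(118096/244) = √484 = 22.

22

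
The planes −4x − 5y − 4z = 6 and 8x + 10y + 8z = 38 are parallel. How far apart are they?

25/√57

Divide the second equation by -2 to match normals: −4x − 5y − 4z = -19.
With common normal n = (−4, −5, −4) (|n| = √57), the distance is |6 − (-19)|/|n| = 25/√57 = 25√57/57.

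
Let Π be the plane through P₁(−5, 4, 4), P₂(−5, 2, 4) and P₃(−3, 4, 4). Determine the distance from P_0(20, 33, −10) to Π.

14

P₁P₂ = (0, −2, 0) and P₁P₃ = (2, 0, 0), so a normal is n = P₁P₂ × P₁P₃ = (0, 0, 4).
d = |4·(-10) − 16| / √(0 + 0 + 16) = |-56| / 4 = 14.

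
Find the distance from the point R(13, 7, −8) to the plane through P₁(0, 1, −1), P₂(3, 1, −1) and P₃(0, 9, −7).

2

P₁P₂ = (3, 0, 0) and P₁P₃ = (0, 8, −6), so a normal is n = P₁P₂ × P₁P₃ = (0, 18, 24).
n = (0, 18, 24); n·P − (-6) = -60; |n| = 30; distance = 60/30 = 2.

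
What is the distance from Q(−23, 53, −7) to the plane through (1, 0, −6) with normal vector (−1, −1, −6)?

The plane has equation n·(r − (1, 0, −6)) = 0, i.e. n·r = 35.
Then n·(−23, 53, −7) − 35 = −23.
|n| = √(1 + 1 + 36) = √38, so the distance is |-23|/√38 = 23√38/38.

23√38/38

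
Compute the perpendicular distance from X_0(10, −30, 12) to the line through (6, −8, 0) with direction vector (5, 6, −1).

6√11

Direction vector d = (5, 6, −1).
AP = (4, −22, 12); AP·d = -124, |AP|² = 644, |d|² = 62.
distance² = |AP|² − (AP·d)²/|d|² = 644 − 15376/62 = 396, so the distance is 6√11.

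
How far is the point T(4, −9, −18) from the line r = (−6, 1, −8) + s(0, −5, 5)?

10√3

Direction vector d = (0, −5, 5).
AP = (10, −10, −10); AP·d = 0, |AP|² = 300, |d|² = 50.
distance² = |AP|² − (AP·d)²/|d|² = 300 − 0/50 = 300, so the distance is 10√3.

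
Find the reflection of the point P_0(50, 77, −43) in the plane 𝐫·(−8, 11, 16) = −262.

With n = (−8, 11, 16), the signed offset is (n·P_0 − (-262))/|n|² = 21/441 = 1/21.
P_0' = P_0 − 2t·n = (50, 77, −43) − (2/21)·(−8, 11, 16) = (1066/21, 1595/21, −935/21).

(1066/21, 1595/21, -935/21)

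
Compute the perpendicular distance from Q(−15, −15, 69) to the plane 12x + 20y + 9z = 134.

7/25

d = |12·(-15) + 20·(-15) + 9·69 − 134| / √(144 + 400 + 81) = |7| / 25 = 7/25.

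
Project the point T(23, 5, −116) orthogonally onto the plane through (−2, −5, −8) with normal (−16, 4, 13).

(-41, 21, -64)

n = (−16, 4, 13), |n|² = 441, and n·T − (-92) = -1764.
t = -1764/441 = -4, so the foot is T − t·n = (23, 5, −116) − (-4)·(−16, 4, 13) = (−41, 21, −64).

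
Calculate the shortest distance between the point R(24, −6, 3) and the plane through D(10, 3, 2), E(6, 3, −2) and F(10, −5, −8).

7/√57

DE = (−4, 0, −4) and DF = (0, −8, −10), so a normal is n = DE × DF = (−32, −40, 32).
Then n·(24, −6, 3) − (−376) = −56.
|n| = √(1024 + 1600 + 1024) = 8√57, so the distance is |-56|/(8√57) = 7/√57.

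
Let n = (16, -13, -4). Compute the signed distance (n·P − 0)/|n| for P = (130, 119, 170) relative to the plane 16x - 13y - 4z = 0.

n·P − 0 = -147.
|n| = 21, so the signed distance is -147/21 = -7.

-7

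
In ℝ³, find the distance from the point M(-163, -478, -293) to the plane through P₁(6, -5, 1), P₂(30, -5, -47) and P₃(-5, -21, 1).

7

P₁P₂ = (24, 0, -48) and P₁P₃ = (-11, -16, 0), so a normal is n = P₁P₂ × P₁P₃ = (-768, 528, -384).
d = |(-768)·(-163) + 528·(-478) + (-384)·(-293) − (-7632)| / √(589824 + 278784 + 147456) = |-7056| / 1008 = 7.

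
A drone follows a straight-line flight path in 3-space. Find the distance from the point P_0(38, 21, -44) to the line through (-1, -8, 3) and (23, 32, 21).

√3946

A direction vector is d = (24, 40, 18).
AP = (39, 29, -47), and AP × d = (2402, -1830, 864).
|AP × d|² = 9865000 and |d|² = 2500, so the distance is √(9865000/2500) = √3946.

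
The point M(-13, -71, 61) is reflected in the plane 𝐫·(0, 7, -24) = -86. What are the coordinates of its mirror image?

With n = (0, 7, -24), the signed offset is (n·M − (-86))/|n|² = -1875/625 = -3.
M' = M − 2t·n = (-13, -71, 61) − (-6)·(0, 7, -24) = (-13, -29, -83).

(-13, -29, -83)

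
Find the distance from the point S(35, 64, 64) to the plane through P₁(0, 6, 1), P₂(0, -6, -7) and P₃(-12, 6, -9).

29√77/77

P₁P₂ = (0, -12, -8) and P₁P₃ = (-12, 0, -10), so a normal is n = P₁P₂ × P₁P₃ = (120, 96, -144).
Then n·(35, 64, 64) - 432 = 696.
|n| = √(14400 + 9216 + 20736) = 24√77, so the distance is |696|/(24√77) = 29/√77.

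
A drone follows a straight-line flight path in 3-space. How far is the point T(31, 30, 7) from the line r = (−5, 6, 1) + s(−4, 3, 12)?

6√53

Direction vector d = (−4, 3, 12).
AP = (36, 24, 6); AP·d = 0, |AP|² = 1908, |d|² = 169.
distance² = |AP|² − (AP·d)²/|d|² = 1908 − 0/169 = 1908, so the distance is 6√53.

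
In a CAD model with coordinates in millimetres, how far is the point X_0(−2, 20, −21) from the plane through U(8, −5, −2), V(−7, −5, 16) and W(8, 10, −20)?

UV = (−15, 0, 18) and UW = (0, 15, −18), so a normal is n = UV × UW = (−270, −270, −225).
d = |(-270)·(-2) + (-270)·20 + (-225)·(-21) − (-360)| / √(72900 + 72900 + 50625) = |225| / (45√97) = 5√97/97.

5√97/97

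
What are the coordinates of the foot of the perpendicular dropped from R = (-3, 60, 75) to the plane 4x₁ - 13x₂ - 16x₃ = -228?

(13, 8, 11)

n = (4, -13, -16), |n|² = 441, and n·R − (-228) = -1764.
t = -1764/441 = -4, so the foot is R − t·n = (-3, 60, 75) − (-4)·(4, -13, -16) = (13, 8, 11).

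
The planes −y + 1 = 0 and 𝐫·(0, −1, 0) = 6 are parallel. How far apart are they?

Both planes have normal n = (0, −1, 0), |n| = 1. Any point on the first plane is at distance |6 − (-1)|/|n| = 7/1 = 7 from the second.

7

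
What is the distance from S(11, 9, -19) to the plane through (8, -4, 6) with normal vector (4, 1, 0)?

The plane has equation n·(r − (8, -4, 6)) = 0, i.e. n·r = 28.
d = |4·11 + 1·9 − 28| / √(16 + 1 + 0) = |25| / √17 = 25√17/17.

25/√17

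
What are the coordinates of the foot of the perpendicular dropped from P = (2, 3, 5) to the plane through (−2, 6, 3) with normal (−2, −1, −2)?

n = (−2, −1, −2), |n|² = 9, and n·P − (-8) = -9.
t = -9/9 = -1, so the foot is P − t·n = (2, 3, 5) − (-1)·(−2, −1, −2) = (0, 2, 3).

(0, 2, 3)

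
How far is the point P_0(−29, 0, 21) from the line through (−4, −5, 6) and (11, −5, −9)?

A direction vector is d = (15, 0, −15).
AP = (−25, 5, 15), and AP × d = (−75, −150, −75).
|AP × d|² = 33750 and |d|² = 450, so the distance is √(33750/450) = √75 = 5√3.

5√3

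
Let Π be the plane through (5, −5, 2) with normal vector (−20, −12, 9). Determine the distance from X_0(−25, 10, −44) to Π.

6/25

The plane has equation n·(r − (5, −5, 2)) = 0, i.e. n·r = -22.
n = (−20, −12, 9); n·P − (-22) = 6; |n| = 25; distance = 6/25.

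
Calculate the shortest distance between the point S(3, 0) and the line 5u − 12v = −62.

d = |5·3 + (-12)·0 − (-62)| / √(25 + 144) = |77|/13 = 77/13.

77/13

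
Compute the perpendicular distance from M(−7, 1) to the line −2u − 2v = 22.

The normal to the line is n = (−2, −2) with |n| = 2√2.
|n·M − 22| = |12 − 22| = 10, so the distance is 10/(2√2) = 5√2/2.

5/√2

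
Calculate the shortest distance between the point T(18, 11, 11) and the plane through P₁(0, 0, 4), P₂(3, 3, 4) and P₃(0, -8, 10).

7/√34

P₁P₂ = (3, 3, 0) and P₁P₃ = (0, -8, 6), so a normal is n = P₁P₂ × P₁P₃ = (18, -18, -24).
d = |18·18 + (-18)·11 + (-24)·11 − (-96)| / √(324 + 324 + 576) = |-42| / (6√34) = 7√34/34.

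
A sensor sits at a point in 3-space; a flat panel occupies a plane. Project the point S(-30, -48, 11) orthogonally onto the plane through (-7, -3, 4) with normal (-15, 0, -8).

(-15, -48, 19)

n = (-15, 0, -8), |n|² = 289, and n·S − 73 = 289.
t = 289/289 = 1, so the foot is S − t·n = (-30, -48, 11) − 1·(-15, 0, -8) = (-15, -48, 19).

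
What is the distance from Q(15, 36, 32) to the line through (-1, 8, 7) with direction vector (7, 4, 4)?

Direction vector d = (7, 4, 4).
AP = (16, 28, 25), and AP × d = (12, 111, -132).
|AP × d|² = 29889 and |d|² = 81, so the distance is √(29889/81) = √369 = 3√41.

3√41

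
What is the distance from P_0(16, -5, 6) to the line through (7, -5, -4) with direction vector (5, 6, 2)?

2√29

Direction vector d = (5, 6, 2).
AP = (9, 0, 10); AP·d = 65, |AP|² = 181, |d|² = 65.
distance² = |AP|² − (AP·d)²/|d|² = 181 − 4225/65 = 116, so the distance is 2√29.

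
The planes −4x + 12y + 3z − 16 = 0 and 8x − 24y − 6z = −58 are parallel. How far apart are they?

Divide the second equation by -2 to match normals: −4x + 12y + 3z = 29.
With common normal n = (−4, 12, 3) (|n| = 13), the distance is |16 − 29|/|n| = 13/13 = 1.

1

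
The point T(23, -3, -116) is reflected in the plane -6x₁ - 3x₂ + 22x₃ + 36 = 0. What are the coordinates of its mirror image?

(-37, -33, 104)

n = (-6, -3, 22), |n|² = 529, n·T − (-36) = -2645, so t = -2645/529 = -5.
Foot F = T − (-5)·n = (-7, -18, -6); the reflection is 2F − T = (-37, -33, 104).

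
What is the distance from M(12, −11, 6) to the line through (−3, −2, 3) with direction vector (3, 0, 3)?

Direction vector d = (3, 0, 3).
AP = (15, −9, 3); AP·d = 54, |AP|² = 315, |d|² = 18.
distance² = |AP|² − (AP·d)²/|d|² = 315 − 2916/18 = 153, so the distance is 3√17.

3√17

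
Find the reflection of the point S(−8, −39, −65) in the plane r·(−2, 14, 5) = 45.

With n = (−2, 14, 5), the signed offset is (n·S − 45)/|n|² = -900/225 = -4.
S' = S − 2t·n = (−8, −39, −65) − (-8)·(−2, 14, 5) = (−24, 73, −25).

(-24, 73, -25)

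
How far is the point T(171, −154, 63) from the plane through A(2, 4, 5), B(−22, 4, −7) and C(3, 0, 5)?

AB = (−24, 0, −12) and AC = (1, −4, 0), so a normal is n = AB × AC = (−48, −12, 96).
Then n·(171, −154, 63) − 336 = −648.
|n| = √(2304 + 144 + 9216) = 108, so the distance is |-648|/108 = 6.

6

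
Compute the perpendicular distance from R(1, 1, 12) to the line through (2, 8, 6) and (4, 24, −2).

√5

A direction vector is d = (2, 16, −8).
AP = (−1, −7, 6); AP·d = -162, |AP|² = 86, |d|² = 324.
distance² = |AP|² − (AP·d)²/|d|² = 86 − 26244/324 = 5, so the distance is √5.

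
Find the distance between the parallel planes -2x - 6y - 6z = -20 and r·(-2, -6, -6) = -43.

23/(2√19)

With common normal n = (-2, -6, -6) (|n| = 2√19), the distance is |(-20) − (-43)|/|n| = 23/(2√19).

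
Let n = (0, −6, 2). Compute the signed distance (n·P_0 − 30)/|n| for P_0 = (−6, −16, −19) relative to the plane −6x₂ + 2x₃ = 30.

n·P_0 − 30 = 28.
|n| = 2√10, so the signed distance is 14/√10.

14/√10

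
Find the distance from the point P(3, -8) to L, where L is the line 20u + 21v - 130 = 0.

238/29

The normal to the line is n = (20, 21) with |n| = 29.
|n·P − 130| = |-108 − 130| = 238, so the distance is 238/29.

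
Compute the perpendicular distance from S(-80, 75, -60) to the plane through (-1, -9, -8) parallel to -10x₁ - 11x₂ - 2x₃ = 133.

Parallel planes share the normal n = (-10, -11, -2); since (-1, -9, -8) lies on the plane, its equation is -10x₁ - 11x₂ - 2x₃ = 125.
Then n·(-80, 75, -60) - 125 = -30.
|n| = √(100 + 121 + 4) = 15, so the distance is |-30|/15 = 2.

2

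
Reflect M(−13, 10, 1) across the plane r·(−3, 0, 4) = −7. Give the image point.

With n = (−3, 0, 4), the signed offset is (n·M − (-7))/|n|² = 50/25 = 2.
M' = M − 2t·n = (−13, 10, 1) − 4·(−3, 0, 4) = (−1, 10, −15).

(-1, 10, -15)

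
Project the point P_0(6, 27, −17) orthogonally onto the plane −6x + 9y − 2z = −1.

The perpendicular from P_0 has direction n = (−6, 9, −2): r = (6, 27, −17) + λ(−6, 9, −2).
Substitute into the plane: n·(P_0 + λn) = -1 gives 241 + 121λ = -1, so λ = -2.
Foot = (6, 27, −17) + (-2)·(−6, 9, −2) = (18, 9, −13).

(18, 9, -13)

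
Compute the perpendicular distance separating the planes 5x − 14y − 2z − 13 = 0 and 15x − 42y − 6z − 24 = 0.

1/3

Divide the second equation by 3 to match normals: 5x − 14y − 2z = 8.
Both planes have normal n = (5, −14, −2), |n| = 15. Any point on the first plane is at distance |8 − 13|/|n| = 5/15 = 1/3 from the second.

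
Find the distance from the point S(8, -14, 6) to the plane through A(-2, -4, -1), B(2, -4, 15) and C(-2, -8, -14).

2/21

AB = (4, 0, 16) and AC = (0, -4, -13), so a normal is n = AB × AC = (64, 52, -16).
Then n·(8, -14, 6) - (-320) = 8.
|n| = √(4096 + 2704 + 256) = 84, so the distance is |8|/84 = 2/21.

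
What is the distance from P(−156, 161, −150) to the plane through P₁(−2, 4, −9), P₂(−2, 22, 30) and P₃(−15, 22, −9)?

P₁P₂ = (0, 18, 39) and P₁P₃ = (−13, 18, 0), so a normal is n = P₁P₂ × P₁P₃ = (−702, −507, 234).
Then n·(−156, 161, −150) − (−2730) = −4485.
|n| = √(492804 + 257049 + 54756) = 897, so the distance is |-4485|/897 = 5.

5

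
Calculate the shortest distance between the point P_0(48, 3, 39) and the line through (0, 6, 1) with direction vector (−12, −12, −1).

51

Direction vector d = (−12, −12, −1).
AP = (48, −3, 38), and AP × d = (459, −408, −612).
|AP × d|² = 751689 and |d|² = 289, so the distance is √(751689/289) = √2601 = 51.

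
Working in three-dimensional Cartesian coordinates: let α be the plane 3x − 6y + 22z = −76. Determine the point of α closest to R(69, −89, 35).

(60, -71, -31)

The perpendicular from R has direction n = (3, −6, 22): r = (69, −89, 35) + t(3, −6, 22).
Substitute into the plane: n·(R + tn) = -76 gives 1511 + 529t = -76, so t = -3.
Foot = (69, −89, 35) + (-3)·(3, −6, 22) = (60, −71, −31).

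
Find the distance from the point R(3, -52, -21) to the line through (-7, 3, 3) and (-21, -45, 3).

√1201

A direction vector is d = (-14, -48, 0).
AP = (10, -55, -24), and AP × d = (-1152, 336, -1250).
|AP × d|² = 3002500 and |d|² = 2500, so the distance is √(3002500/2500) = √1201.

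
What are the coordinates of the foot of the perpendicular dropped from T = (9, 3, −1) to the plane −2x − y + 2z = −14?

The perpendicular from T has direction n = (−2, −1, 2): r = (9, 3, −1) + t(−2, −1, 2).
Substitute into the plane: n·(T + tn) = -14 gives -23 + 9t = -14, so t = 1.
Foot = (9, 3, −1) + 1·(−2, −1, 2) = (7, 2, 1).

(7, 2, 1)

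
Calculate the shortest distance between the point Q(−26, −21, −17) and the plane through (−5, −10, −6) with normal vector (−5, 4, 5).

The plane has equation n·(r − (−5, −10, −6)) = 0, i.e. n·r = -45.
d = |(-5)·(-26) + 4·(-21) + 5·(-17) − (-45)| / √(25 + 16 + 25) = |6| / √66 = √66/11.

√66/11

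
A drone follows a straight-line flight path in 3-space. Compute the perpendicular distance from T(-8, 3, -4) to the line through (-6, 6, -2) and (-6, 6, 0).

√13

A direction vector is d = (0, 0, 2).
AP = (-2, -3, -2); AP·d = -4, |AP|² = 17, |d|² = 4.
distance² = |AP|² − (AP·d)²/|d|² = 17 − 16/4 = 13, so the distance is √13.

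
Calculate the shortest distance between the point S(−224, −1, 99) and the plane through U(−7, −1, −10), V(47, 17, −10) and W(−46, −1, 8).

UV = (54, 18, 0) and UW = (−39, 0, 18), so a normal is n = UV × UW = (324, −972, 702).
Then n·(−224, −1, 99) − (−8316) = 6210.
|n| = √(104976 + 944784 + 492804) = 1242, so the distance is |6210|/1242 = 5.

5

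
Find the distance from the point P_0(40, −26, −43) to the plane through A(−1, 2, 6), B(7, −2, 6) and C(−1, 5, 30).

11/9

AB = (8, −4, 0) and AC = (0, 3, 24), so a normal is n = AB × AC = (−96, −192, 24).
n = (−96, −192, 24); n·P − (-144) = 264; |n| = 216; distance = 264/216 = 11/9.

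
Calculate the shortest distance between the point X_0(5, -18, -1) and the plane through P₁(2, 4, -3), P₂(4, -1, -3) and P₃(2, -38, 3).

P₁P₂ = (2, -5, 0) and P₁P₃ = (0, -42, 6), so a normal is n = P₁P₂ × P₁P₃ = (-30, -12, -84).
Then n·(5, -18, -1) - 144 = 6.
|n| = √(900 + 144 + 7056) = 90, so the distance is |6|/90 = 1/15.

1/15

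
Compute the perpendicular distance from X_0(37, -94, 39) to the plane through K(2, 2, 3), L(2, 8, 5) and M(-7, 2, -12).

KL = (0, 6, 2) and KM = (-9, 0, -15), so a normal is n = KL × KM = (-90, -18, 54).
Then n·(37, -94, 39) - (-54) = 522.
|n| = √(8100 + 324 + 2916) = 18√35, so the distance is |522|/(18√35) = 29/√35.

29/√35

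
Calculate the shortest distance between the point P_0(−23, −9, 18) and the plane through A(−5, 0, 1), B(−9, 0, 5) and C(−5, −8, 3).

AB = (−4, 0, 4) and AC = (0, −8, 2), so a normal is n = AB × AC = (32, 8, 32).
Then n·(−23, −9, 18) − (−128) = −104.
|n| = √(1024 + 64 + 1024) = 8√33, so the distance is |-104|/(8√33) = 13/√33.

13/√33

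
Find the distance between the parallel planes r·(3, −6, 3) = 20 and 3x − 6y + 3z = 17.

Both planes have normal n = (3, −6, 3), |n| = 3√6. Any point on the first plane is at distance |17 − 20|/|n| = 3/(3√6) = 1/√6 from the second.

1/√6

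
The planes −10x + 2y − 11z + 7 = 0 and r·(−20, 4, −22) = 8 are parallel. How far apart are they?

Divide the second equation by 2 to match normals: −10x + 2y − 11z = 4.
Both planes have normal n = (−10, 2, −11), |n| = 15. Any point on the first plane is at distance |4 − (-7)|/|n| = 11/15 from the second.

11/15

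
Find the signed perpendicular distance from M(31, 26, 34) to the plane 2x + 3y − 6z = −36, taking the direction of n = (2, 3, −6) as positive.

-4

n·M − (-36) = -28.
|n| = 7, so the signed distance is -28/7 = -4.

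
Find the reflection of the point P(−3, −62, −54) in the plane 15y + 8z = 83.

(-3, 88, 26)

With n = (0, 15, 8), the signed offset is (n·P − 83)/|n|² = -1445/289 = -5.
P' = P − 2t·n = (−3, −62, −54) − (-10)·(0, 15, 8) = (−3, 88, 26).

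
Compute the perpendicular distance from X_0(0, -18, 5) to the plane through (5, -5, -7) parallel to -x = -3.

5

Parallel planes share the normal n = (-1, 0, 0); since (5, -5, -7) lies on the plane, its equation is -x = -5.
n = (-1, 0, 0); n·P − (-5) = 5; |n| = 1; distance = 5/1 = 5.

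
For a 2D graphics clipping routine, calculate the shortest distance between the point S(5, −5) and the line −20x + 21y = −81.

124/29

The normal to the line is n = (−20, 21) with |n| = 29.
|n·S − (-81)| = |-205 − (-81)| = 124, so the distance is 124/29.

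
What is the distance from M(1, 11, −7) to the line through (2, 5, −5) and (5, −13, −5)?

2

A direction vector is d = (3, −18, 0).
AP = (−1, 6, −2), and AP × d = (−36, −6, 0).
|AP × d|² = 1332 and |d|² = 333, so the distance is √(1332/333) = √4 = 2.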